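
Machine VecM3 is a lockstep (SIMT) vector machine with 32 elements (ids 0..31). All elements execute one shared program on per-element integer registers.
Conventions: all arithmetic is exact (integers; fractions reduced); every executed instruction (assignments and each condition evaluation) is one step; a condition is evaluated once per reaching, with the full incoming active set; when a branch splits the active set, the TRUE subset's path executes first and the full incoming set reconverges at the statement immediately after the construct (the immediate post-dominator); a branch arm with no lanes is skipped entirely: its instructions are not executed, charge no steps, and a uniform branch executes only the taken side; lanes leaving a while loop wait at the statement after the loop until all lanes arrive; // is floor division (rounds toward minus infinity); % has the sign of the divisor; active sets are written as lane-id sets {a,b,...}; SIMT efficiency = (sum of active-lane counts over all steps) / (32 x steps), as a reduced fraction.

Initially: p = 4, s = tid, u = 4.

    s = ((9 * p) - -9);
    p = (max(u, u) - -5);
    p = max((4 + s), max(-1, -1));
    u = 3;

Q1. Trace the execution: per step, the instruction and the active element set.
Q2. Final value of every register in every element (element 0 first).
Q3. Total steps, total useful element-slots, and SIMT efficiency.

step 0: s <- ((9 * p) - -9)          {0,1,2,3,4,5,6,7,8,9,10,11,12,13,14,15,16,17,18,19,20,21,22,23,24,25,26,27,28,29,30,31}
step 1: p <- (max(u, u) - -5)        {0,1,2,3,4,5,6,7,8,9,10,11,12,13,14,15,16,17,18,19,20,21,22,23,24,25,26,27,28,29,30,31}
step 2: p <- max((4 + s), max(-1, -1)) {0,1,2,3,4,5,6,7,8,9,10,11,12,13,14,15,16,17,18,19,20,21,22,23,24,25,26,27,28,29,30,31}
step 3: u <- 3                       {0,1,2,3,4,5,6,7,8,9,10,11,12,13,14,15,16,17,18,19,20,21,22,23,24,25,26,27,28,29,30,31}

Answer: 4 steps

p: 49,49,49,49,49,49,49,49,49,49,49,49,49,49,49,49,49,49,49,49,49,49,49,49,49,49,49,49,49,49,49,49
s: 45,45,45,45,45,45,45,45,45,45,45,45,45,45,45,45,45,45,45,45,45,45,45,45,45,45,45,45,45,45,45,45
u: 3,3,3,3,3,3,3,3,3,3,3,3,3,3,3,3,3,3,3,3,3,3,3,3,3,3,3,3,3,3,3,3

steps = 4; useful = 128; efficiency = 128/128 = 1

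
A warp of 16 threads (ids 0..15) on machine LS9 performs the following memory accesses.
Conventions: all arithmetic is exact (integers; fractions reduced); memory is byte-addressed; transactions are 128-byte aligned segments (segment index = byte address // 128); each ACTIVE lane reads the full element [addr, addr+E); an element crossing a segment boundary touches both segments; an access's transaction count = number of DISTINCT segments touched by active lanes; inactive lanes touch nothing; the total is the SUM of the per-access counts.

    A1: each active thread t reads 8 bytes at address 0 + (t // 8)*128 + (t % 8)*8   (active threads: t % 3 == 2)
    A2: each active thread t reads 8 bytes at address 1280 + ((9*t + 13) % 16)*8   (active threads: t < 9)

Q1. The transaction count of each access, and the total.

A1: 2 transactions
A2: 1 transaction

Answer: 2,1; total 3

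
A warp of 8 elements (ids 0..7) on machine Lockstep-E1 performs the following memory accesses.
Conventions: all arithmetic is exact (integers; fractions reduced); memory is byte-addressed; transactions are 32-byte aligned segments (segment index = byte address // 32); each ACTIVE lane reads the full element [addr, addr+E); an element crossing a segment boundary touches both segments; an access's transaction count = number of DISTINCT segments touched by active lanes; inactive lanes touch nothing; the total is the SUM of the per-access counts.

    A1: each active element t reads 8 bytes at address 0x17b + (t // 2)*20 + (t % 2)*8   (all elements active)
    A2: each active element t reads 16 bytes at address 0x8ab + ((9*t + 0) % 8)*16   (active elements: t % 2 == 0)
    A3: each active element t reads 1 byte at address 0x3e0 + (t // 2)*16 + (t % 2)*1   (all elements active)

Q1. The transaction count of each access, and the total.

A1: 4 transactions
A2: 4 transactions
A3: 2 transactions

Answer: 4,4,2; total 10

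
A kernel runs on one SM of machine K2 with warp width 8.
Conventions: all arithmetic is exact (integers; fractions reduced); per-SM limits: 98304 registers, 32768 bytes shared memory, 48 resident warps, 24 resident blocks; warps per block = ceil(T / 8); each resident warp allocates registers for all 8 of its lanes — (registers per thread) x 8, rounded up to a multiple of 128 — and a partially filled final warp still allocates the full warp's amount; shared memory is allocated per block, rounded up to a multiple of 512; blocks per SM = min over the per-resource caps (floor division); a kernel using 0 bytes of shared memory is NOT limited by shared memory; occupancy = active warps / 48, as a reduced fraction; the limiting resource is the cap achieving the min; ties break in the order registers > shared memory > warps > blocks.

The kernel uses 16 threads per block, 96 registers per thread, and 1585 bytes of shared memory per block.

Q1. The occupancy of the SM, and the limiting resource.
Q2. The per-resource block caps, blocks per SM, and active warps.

Answer: occupancy 2/3, limited by shared memory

registers: 64 blocks
shared memory: 16 blocks
warps: 24 blocks
blocks: 24 blocks

Answer: 16 blocks, 32 active warps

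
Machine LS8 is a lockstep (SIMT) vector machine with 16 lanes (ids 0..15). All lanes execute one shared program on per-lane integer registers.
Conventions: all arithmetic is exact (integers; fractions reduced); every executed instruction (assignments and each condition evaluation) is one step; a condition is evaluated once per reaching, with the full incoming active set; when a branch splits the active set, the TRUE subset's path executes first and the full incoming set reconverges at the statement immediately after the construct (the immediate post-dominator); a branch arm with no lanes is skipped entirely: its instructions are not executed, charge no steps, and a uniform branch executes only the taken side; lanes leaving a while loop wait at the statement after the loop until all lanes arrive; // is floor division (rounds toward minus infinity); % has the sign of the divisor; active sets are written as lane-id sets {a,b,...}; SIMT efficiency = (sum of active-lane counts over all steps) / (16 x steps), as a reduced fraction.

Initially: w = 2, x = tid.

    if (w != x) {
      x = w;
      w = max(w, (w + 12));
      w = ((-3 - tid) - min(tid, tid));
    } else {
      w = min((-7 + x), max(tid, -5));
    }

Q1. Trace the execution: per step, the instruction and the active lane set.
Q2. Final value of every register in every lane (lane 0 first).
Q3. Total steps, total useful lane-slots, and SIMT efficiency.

step 0: eval (w != x)                {0,1,2,3,4,5,6,7,8,9,10,11,12,13,14,15}
step 1: x <- w                       {0,1,3,4,5,6,7,8,9,10,11,12,13,14,15}
step 2: w <- max(w, (w + 12))        {0,1,3,4,5,6,7,8,9,10,11,12,13,14,15}
step 3: w <- ((-3 - tid) - min(tid, tid)) {0,1,3,4,5,6,7,8,9,10,11,12,13,14,15}
step 4: w <- min((-7 + x), max(tid, -5)) {2}

Answer: 5 steps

w: -3,-5,-5,-9,-11,-13,-15,-17,-19,-21,-23,-25,-27,-29,-31,-33
x: 2,2,2,2,2,2,2,2,2,2,2,2,2,2,2,2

steps = 5; useful = 62; efficiency = 62/80 = 31/40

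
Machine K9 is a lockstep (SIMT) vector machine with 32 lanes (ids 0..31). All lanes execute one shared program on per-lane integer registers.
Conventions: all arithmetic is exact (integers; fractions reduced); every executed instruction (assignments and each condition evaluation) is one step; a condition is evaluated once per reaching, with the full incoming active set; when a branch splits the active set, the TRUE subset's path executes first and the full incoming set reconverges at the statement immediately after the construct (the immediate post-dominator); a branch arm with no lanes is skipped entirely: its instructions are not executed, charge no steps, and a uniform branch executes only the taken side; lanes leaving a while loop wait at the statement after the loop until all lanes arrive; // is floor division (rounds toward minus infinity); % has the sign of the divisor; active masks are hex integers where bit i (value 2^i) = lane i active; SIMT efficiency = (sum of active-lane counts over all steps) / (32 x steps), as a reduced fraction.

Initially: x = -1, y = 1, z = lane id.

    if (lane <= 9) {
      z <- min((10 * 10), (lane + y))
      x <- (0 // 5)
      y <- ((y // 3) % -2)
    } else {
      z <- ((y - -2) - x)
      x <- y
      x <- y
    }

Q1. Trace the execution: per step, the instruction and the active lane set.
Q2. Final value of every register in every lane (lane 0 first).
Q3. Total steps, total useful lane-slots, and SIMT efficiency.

step 0: eval (lane <= 9)             0xffffffff
step 1: z <- min((10 * 10), (lane + y)) 0x000003ff
step 2: x <- (0 // 5)                0x000003ff
step 3: y <- ((y // 3) % -2)         0x000003ff
step 4: z <- ((y - -2) - x)          0xfffffc00
step 5: x <- y                       0xfffffc00
step 6: x <- y                       0xfffffc00

Answer: 7 steps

x: 0,0,0,0,0,0,0,0,0,0,1,1,1,1,1,1,1,1,1,1,1,1,1,1,1,1,1,1,1,1,1,1
y: 0,0,0,0,0,0,0,0,0,0,1,1,1,1,1,1,1,1,1,1,1,1,1,1,1,1,1,1,1,1,1,1
z: 1,2,3,4,5,6,7,8,9,10,4,4,4,4,4,4,4,4,4,4,4,4,4,4,4,4,4,4,4,4,4,4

steps = 7; useful = 128; efficiency = 128/224 = 4/7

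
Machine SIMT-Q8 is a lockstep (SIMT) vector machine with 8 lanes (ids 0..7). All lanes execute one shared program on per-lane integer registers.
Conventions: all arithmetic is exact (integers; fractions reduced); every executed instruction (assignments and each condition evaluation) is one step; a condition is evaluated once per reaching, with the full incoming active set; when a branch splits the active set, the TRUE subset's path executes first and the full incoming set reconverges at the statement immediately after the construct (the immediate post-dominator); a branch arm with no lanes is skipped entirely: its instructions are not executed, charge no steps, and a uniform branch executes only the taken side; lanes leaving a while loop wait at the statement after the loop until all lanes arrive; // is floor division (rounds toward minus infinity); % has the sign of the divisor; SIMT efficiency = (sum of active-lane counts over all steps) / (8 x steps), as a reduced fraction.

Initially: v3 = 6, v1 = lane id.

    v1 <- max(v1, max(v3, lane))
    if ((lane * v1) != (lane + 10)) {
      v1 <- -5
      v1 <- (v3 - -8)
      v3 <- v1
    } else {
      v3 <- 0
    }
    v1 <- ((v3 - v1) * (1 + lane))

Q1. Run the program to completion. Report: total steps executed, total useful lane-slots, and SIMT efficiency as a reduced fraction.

Answer: 7 steps, 46 useful, 23/28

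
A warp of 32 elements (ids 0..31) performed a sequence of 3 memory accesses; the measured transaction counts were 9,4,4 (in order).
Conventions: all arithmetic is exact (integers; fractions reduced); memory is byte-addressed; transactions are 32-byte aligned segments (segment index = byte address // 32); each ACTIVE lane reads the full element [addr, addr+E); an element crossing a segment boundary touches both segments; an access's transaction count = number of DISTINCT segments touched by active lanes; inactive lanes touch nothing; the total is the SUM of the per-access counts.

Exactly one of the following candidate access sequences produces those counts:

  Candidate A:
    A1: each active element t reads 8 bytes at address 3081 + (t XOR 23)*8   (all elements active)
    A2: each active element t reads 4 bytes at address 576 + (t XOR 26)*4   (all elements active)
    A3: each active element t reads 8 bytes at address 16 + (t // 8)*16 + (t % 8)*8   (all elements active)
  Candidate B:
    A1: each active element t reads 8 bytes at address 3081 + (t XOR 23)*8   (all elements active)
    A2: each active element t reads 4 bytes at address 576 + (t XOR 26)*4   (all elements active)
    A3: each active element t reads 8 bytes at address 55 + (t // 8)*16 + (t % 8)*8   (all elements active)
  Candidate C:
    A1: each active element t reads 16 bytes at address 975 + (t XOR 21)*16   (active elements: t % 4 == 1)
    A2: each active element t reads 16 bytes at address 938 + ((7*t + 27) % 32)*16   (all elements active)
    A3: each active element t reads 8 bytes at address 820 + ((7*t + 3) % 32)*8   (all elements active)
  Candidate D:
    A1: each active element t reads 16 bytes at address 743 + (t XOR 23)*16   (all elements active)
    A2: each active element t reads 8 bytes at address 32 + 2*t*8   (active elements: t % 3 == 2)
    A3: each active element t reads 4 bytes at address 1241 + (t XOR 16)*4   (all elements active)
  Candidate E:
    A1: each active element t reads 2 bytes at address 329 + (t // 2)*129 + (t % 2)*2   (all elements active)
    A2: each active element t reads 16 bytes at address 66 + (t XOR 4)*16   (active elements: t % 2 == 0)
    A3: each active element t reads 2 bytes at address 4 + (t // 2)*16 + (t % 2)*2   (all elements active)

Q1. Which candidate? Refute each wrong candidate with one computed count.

B: A3 gives 5 transactions, not 4
C: A1 gives 8 transactions, not 9
D: A1 gives 17 transactions, not 9
E: A1 gives 16 transactions, not 9
A: all counts match (9,4,4)

Answer: A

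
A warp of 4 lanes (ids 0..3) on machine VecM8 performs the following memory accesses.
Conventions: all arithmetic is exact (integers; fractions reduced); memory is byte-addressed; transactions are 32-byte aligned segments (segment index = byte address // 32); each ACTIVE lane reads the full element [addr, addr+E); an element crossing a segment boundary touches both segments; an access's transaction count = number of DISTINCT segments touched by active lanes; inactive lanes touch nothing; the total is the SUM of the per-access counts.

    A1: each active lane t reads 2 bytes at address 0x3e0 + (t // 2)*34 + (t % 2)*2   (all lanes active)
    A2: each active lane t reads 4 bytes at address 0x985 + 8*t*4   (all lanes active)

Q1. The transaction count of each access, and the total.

A1: 2 transactions
A2: 4 transactions

Answer: 2,4; total 6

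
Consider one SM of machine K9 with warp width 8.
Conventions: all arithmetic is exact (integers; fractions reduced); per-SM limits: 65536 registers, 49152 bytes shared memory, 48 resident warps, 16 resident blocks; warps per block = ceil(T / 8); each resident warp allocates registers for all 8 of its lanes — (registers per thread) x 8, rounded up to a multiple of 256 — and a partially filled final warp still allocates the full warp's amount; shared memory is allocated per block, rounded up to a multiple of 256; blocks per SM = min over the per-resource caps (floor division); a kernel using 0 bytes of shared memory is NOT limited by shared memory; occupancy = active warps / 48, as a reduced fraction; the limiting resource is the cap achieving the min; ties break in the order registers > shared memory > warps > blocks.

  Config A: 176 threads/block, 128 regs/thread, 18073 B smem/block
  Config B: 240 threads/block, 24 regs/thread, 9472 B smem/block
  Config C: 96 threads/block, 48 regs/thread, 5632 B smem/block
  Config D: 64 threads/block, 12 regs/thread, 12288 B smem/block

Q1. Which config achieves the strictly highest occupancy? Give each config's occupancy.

occupancies: A 11/12, B 5/8, C 1, D 2/3

Answer: C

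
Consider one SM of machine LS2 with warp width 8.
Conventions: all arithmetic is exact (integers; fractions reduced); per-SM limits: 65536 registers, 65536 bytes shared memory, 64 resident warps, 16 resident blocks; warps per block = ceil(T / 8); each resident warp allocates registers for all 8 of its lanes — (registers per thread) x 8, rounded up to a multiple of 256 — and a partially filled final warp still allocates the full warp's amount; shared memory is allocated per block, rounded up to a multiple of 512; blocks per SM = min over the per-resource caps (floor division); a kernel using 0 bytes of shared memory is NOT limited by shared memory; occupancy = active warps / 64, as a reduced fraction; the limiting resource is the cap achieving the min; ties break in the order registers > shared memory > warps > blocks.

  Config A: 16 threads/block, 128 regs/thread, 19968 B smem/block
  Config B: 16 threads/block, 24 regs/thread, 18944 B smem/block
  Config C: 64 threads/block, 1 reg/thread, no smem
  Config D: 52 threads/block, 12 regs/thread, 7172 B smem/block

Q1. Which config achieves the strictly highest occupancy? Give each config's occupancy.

occupancies: A 3/32, B 3/32, C 1, D 7/8

Answer: C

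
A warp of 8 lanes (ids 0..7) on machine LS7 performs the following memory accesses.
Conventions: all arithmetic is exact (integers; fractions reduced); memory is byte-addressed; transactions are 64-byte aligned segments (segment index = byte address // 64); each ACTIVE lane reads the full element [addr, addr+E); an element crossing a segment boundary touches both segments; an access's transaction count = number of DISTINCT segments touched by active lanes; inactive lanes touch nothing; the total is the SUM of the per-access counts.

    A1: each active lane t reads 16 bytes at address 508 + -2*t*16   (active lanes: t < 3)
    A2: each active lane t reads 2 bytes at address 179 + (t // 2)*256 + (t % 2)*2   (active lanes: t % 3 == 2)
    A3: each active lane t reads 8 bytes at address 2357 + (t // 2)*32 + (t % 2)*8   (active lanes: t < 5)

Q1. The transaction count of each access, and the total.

A1: 3 transactions
A2: 2 transactions
A3: 2 transactions

Answer: 3,2,2; total 7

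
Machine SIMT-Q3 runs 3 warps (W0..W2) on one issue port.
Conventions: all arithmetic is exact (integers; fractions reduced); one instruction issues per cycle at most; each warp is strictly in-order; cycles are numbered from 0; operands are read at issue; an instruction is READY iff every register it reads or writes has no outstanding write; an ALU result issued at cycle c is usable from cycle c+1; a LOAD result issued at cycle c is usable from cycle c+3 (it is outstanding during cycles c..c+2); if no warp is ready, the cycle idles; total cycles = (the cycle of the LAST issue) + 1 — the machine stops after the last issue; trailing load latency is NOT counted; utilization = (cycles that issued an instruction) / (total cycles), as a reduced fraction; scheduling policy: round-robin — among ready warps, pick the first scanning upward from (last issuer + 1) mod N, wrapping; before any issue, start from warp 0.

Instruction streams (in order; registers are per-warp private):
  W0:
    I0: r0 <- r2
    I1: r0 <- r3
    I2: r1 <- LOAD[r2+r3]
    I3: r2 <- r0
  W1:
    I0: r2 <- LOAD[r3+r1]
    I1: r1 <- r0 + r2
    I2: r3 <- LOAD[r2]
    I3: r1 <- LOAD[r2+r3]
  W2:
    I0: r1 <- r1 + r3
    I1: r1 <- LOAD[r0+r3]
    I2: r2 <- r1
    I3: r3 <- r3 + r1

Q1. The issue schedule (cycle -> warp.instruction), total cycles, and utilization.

cycle 0: W0.I0
cycle 1: W1.I0
cycle 2: W2.I0
cycle 3: W0.I1
cycle 4: W1.I1
cycle 5: W2.I1
cycle 6: W0.I2
cycle 7: W1.I2
cycle 8: W2.I2
cycle 9: W0.I3
cycle 10: W1.I3
cycle 11: W2.I3

Answer: 12 cycles, utilization 1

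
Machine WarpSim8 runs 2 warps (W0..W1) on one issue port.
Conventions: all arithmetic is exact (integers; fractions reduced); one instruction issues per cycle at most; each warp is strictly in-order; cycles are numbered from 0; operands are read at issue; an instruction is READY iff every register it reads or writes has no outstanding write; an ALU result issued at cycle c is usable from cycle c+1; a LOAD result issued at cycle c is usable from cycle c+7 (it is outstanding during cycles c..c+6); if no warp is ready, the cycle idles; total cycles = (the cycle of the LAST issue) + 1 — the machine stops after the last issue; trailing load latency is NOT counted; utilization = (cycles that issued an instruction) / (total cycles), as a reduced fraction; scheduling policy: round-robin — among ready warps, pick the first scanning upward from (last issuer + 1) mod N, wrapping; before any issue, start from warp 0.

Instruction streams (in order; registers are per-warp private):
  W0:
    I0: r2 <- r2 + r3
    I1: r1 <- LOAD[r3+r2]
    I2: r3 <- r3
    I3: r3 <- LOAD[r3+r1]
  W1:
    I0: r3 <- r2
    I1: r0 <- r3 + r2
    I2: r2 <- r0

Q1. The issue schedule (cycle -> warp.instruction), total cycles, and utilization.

cycle 0: W0.I0
cycle 1: W1.I0
cycle 2: W0.I1
cycle 3: W1.I1
cycle 4: W0.I2
cycle 5: W1.I2
cycle 6: idle
cycle 7: idle
cycle 8: idle
cycle 9: W0.I3

Answer: 10 cycles, utilization 7/10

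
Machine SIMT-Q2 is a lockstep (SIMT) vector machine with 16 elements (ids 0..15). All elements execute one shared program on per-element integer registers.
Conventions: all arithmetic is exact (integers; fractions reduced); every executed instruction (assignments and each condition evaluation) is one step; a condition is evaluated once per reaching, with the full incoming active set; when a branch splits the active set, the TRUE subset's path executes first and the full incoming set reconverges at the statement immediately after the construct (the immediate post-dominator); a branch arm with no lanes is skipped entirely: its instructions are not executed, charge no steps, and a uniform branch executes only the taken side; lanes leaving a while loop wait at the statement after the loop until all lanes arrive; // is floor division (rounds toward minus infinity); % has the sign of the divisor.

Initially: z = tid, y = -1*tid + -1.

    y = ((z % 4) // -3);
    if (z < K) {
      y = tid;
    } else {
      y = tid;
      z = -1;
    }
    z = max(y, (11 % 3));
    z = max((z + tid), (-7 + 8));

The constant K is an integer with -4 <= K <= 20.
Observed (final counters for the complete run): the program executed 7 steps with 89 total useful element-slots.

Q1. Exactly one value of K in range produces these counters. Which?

Answer: K = 7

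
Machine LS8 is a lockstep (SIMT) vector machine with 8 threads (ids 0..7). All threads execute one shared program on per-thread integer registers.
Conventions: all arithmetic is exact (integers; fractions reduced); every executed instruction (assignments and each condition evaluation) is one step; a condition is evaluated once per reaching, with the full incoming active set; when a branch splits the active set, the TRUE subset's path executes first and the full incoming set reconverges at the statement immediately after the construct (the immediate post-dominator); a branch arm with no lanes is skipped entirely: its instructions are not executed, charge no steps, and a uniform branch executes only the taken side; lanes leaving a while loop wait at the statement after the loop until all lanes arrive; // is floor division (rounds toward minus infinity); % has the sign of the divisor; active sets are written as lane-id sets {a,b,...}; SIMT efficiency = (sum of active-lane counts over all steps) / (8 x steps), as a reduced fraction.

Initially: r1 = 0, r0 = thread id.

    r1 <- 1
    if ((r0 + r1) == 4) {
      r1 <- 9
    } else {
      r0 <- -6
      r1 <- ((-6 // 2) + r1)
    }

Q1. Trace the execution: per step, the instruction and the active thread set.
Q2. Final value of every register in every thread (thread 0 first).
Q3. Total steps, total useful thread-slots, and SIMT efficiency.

step 0: r1 <- 1                      {0,1,2,3,4,5,6,7}
step 1: eval ((r0 + r1) == 4)        {0,1,2,3,4,5,6,7}
step 2: r1 <- 9                      {3}
step 3: r0 <- -6                     {0,1,2,4,5,6,7}
step 4: r1 <- ((-6 // 2) + r1)       {0,1,2,4,5,6,7}

Answer: 5 steps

r1: -2,-2,-2,9,-2,-2,-2,-2
r0: -6,-6,-6,3,-6,-6,-6,-6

steps = 5; useful = 31; efficiency = 31/40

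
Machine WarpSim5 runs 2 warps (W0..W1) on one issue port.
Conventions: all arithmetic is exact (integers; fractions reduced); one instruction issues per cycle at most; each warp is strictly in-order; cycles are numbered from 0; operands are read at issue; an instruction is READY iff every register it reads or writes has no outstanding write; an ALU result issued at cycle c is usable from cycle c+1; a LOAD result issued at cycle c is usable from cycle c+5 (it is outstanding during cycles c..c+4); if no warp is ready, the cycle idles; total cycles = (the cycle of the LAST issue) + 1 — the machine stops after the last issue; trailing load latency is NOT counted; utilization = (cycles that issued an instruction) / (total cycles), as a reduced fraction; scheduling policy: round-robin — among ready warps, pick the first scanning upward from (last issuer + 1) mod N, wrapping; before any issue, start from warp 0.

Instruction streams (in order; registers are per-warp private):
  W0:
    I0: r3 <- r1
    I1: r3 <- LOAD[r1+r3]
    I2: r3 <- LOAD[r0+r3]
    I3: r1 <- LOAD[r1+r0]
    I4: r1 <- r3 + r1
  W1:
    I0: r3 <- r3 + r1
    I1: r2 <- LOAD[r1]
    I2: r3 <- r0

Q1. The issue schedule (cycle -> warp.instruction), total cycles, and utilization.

cycle 0: W0.I0
cycle 1: W1.I0
cycle 2: W0.I1
cycle 3: W1.I1
cycle 4: W1.I2
cycle 5: idle
cycle 6: idle
cycle 7: W0.I2
cycle 8: W0.I3
cycle 9: idle
cycle 10: idle
cycle 11: idle
cycle 12: idle
cycle 13: W0.I4

Answer: 14 cycles, utilization 4/7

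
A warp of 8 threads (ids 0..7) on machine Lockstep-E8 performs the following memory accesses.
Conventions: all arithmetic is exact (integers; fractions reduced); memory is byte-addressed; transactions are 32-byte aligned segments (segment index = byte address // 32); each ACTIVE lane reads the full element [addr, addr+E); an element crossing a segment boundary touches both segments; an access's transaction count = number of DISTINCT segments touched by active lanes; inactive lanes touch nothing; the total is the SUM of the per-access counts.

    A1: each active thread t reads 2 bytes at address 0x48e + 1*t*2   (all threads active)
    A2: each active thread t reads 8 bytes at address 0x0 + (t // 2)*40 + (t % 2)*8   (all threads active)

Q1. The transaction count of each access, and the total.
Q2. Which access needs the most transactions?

A1: 1 transaction
A2: 5 transactions

Answer: 1,5; total 6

Answer: A2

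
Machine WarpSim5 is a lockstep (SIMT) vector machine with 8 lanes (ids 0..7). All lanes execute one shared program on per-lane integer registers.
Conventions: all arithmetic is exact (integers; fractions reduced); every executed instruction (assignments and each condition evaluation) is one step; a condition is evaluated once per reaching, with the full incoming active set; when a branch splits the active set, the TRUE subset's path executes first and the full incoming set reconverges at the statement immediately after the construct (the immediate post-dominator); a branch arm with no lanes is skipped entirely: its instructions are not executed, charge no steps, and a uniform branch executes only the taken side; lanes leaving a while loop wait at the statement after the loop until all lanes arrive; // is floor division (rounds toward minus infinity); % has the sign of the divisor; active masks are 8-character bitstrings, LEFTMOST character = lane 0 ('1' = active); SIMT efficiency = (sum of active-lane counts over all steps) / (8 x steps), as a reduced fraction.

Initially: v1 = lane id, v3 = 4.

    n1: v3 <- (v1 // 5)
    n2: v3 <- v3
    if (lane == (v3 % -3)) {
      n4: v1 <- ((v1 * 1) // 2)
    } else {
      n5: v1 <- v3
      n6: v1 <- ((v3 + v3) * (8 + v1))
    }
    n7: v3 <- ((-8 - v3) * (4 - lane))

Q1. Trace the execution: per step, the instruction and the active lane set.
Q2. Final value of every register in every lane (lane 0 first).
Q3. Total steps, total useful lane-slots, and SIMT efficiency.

step 0: v3 <- (v1 // 5)              11111111
step 1: v3 <- v3                     11111111
step 2: eval (lane == (v3 % -3))     11111111
step 3: v1 <- ((v1 * 1) // 2)        10000000
step 4: v1 <- v3                     01111111
step 5: v1 <- ((v3 + v3) * (8 + v1)) 01111111
step 6: v3 <- ((-8 - v3) * (4 - lane)) 11111111

Answer: 7 steps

v1: 0,0,0,0,0,18,18,18
v3: -32,-24,-16,-8,0,9,18,27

steps = 7; useful = 47; efficiency = 47/56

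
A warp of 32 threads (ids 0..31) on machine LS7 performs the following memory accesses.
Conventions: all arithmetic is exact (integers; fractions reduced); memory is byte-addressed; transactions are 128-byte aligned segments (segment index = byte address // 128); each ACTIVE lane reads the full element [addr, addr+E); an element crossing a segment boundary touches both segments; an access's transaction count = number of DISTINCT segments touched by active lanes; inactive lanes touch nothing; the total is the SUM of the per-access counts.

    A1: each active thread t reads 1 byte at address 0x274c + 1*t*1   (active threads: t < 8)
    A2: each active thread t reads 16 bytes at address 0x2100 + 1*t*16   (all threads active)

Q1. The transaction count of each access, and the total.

A1: 1 transaction
A2: 4 transactions

Answer: 1,4; total 5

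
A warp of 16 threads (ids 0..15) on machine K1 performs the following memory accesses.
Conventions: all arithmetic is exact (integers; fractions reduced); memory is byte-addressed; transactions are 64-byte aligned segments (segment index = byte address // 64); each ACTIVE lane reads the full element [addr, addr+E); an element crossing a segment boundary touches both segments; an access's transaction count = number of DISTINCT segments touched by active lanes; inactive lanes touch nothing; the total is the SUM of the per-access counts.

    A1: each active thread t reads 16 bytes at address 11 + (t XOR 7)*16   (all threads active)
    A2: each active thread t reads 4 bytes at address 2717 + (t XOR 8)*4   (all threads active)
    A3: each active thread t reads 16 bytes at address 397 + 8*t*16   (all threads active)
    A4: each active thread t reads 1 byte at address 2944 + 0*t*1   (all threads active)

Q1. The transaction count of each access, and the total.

A1: 5 transactions
A2: 2 transactions
A3: 16 transactions
A4: 1 transaction

Answer: 5,2,16,1; total 24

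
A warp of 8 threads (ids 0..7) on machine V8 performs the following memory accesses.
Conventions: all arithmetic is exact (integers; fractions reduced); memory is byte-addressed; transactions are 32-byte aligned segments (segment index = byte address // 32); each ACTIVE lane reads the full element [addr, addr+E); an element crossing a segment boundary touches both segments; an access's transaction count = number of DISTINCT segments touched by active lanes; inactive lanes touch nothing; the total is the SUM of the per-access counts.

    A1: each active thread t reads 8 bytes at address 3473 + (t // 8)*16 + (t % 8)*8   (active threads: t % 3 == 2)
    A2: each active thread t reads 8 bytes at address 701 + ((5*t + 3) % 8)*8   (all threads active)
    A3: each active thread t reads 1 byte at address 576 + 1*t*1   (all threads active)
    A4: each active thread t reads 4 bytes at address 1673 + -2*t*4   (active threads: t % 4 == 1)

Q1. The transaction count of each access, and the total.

A1: 2 transactions
A2: 3 transactions
A3: 1 transaction
A4: 2 transactions

Answer: 2,3,1,2; total 8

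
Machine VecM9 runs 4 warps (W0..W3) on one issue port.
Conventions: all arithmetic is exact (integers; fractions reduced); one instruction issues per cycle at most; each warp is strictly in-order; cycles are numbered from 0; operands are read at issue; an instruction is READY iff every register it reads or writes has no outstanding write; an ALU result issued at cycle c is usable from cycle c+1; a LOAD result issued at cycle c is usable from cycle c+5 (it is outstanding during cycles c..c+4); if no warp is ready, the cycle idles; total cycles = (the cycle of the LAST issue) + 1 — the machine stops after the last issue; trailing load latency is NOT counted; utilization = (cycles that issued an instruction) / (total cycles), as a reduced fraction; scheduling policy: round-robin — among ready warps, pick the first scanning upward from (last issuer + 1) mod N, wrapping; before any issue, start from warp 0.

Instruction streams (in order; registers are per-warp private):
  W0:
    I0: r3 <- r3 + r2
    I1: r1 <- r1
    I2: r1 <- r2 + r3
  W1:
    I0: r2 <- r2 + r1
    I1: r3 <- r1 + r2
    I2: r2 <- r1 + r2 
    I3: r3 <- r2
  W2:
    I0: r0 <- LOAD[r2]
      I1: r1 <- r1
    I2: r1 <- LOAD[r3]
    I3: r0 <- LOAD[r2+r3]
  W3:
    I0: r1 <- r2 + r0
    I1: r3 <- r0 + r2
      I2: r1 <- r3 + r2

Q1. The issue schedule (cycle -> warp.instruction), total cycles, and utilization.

cycle 0: W0.I0
cycle 1: W1.I0
cycle 2: W2.I0
cycle 3: W3.I0
cycle 4: W0.I1
cycle 5: W1.I1
cycle 6: W2.I1
cycle 7: W3.I1
cycle 8: W0.I2
cycle 9: W1.I2
cycle 10: W2.I2
cycle 11: W3.I2
cycle 12: W1.I3
cycle 13: W2.I3

Answer: 14 cycles, utilization 1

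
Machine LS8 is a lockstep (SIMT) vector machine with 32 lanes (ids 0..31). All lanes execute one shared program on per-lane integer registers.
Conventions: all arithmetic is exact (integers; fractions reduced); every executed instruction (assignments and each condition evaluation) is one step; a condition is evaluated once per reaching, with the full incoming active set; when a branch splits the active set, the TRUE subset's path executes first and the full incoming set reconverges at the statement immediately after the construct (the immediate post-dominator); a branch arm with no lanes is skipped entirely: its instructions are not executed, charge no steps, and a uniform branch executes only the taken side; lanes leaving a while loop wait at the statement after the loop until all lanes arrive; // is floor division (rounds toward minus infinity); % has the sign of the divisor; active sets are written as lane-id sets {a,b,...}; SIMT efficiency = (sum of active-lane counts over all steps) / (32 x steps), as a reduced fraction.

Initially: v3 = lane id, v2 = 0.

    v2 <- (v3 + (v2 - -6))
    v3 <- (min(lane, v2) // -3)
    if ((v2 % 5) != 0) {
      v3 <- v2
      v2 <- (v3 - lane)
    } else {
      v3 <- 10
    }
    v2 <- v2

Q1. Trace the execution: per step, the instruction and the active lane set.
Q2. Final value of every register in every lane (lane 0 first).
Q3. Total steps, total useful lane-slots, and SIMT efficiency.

step 0: v2 <- (v3 + (v2 - -6))       {0,1,2,3,4,5,6,7,8,9,10,11,12,13,14,15,16,17,18,19,20,21,22,23,24,25,26,27,28,29,30,31}
step 1: v3 <- (min(lane, v2) // -3)  {0,1,2,3,4,5,6,7,8,9,10,11,12,13,14,15,16,17,18,19,20,21,22,23,24,25,26,27,28,29,30,31}
step 2: eval ((v2 % 5) != 0)         {0,1,2,3,4,5,6,7,8,9,10,11,12,13,14,15,16,17,18,19,20,21,22,23,24,25,26,27,28,29,30,31}
step 3: v3 <- v2                     {0,1,2,3,5,6,7,8,10,11,12,13,15,16,17,18,20,21,22,23,25,26,27,28,30,31}
step 4: v2 <- (v3 - lane)            {0,1,2,3,5,6,7,8,10,11,12,13,15,16,17,18,20,21,22,23,25,26,27,28,30,31}
step 5: v3 <- 10                     {4,9,14,19,24,29}
step 6: v2 <- v2                     {0,1,2,3,4,5,6,7,8,9,10,11,12,13,14,15,16,17,18,19,20,21,22,23,24,25,26,27,28,29,30,31}

Answer: 7 steps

v3: 6,7,8,9,10,11,12,13,14,10,16,17,18,19,10,21,22,23,24,10,26,27,28,29,10,31,32,33,34,10,36,37
v2: 6,6,6,6,10,6,6,6,6,15,6,6,6,6,20,6,6,6,6,25,6,6,6,6,30,6,6,6,6,35,6,6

steps = 7; useful = 186; efficiency = 186/224 = 93/112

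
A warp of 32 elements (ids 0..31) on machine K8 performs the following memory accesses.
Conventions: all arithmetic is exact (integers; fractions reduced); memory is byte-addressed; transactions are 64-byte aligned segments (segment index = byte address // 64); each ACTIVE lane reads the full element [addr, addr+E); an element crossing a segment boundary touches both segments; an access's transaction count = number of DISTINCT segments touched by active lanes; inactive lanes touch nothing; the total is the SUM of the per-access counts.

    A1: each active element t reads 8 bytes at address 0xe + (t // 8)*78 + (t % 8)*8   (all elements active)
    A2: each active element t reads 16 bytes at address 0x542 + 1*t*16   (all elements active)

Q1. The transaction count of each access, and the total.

A1: 5 transactions
A2: 9 transactions

Answer: 5,9; total 14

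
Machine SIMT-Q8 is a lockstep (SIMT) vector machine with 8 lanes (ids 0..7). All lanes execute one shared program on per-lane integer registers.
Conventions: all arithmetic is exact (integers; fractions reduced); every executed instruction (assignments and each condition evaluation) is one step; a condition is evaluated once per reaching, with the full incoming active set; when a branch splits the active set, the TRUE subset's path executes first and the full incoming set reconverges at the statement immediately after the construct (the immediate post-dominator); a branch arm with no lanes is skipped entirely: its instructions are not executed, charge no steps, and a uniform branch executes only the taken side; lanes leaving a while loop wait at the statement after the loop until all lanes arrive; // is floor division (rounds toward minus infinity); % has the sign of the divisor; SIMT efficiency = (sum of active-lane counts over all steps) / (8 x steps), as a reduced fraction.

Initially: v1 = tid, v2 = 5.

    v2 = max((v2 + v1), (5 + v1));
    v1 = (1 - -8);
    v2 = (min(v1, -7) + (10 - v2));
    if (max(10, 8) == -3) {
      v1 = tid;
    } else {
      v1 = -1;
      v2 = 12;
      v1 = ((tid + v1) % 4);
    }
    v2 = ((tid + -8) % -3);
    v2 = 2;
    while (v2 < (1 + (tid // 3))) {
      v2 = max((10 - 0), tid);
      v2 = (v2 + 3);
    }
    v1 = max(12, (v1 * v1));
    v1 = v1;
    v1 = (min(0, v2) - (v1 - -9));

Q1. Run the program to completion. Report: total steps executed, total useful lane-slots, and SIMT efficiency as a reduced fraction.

Answer: 16 steps, 110 useful, 55/64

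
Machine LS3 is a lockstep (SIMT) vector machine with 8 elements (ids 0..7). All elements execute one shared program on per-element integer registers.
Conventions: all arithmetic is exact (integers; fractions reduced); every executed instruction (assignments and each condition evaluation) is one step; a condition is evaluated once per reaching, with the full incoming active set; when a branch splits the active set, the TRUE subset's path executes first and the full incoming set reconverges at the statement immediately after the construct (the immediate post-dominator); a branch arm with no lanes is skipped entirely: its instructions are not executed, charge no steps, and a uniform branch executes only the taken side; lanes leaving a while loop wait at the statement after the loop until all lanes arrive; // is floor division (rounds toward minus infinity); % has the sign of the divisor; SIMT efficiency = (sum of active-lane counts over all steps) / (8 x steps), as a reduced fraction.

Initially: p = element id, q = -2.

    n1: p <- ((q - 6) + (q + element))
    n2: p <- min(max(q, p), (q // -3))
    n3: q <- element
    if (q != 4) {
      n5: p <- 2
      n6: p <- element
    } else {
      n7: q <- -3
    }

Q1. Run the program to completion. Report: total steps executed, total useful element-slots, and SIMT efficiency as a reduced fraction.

Answer: 7 steps, 47 useful, 47/56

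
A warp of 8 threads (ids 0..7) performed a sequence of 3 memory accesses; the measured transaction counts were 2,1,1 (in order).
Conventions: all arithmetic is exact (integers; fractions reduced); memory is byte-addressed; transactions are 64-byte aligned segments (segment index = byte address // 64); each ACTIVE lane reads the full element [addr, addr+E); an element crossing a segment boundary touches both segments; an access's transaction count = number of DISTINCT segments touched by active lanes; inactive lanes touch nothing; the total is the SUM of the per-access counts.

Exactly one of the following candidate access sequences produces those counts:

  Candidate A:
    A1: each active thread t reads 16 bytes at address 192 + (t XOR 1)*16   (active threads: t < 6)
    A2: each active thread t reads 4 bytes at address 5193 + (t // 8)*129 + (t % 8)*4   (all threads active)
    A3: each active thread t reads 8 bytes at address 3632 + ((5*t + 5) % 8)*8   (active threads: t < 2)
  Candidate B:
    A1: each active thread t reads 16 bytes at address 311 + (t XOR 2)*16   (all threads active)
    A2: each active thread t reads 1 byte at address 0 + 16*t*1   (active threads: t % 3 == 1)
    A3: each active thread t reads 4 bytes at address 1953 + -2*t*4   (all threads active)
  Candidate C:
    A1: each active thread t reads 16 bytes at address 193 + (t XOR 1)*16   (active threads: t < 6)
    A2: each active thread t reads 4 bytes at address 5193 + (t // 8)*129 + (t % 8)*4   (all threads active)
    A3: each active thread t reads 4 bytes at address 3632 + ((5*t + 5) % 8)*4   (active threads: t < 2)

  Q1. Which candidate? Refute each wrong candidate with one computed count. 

B: A1 gives 3 transactions, not 2
C: A3 gives 2 transactions, not 1
A: all counts match (2,1,1)

Answer: A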